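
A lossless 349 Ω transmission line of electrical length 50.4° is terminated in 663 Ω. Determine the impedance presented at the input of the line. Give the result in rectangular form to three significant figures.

tan(βl) = tan(50.4°) = 1.21
Z_in = Z_0·(Z_L + jZ_0·tanβl)/(Z_0 + jZ_L·tanβl)
     = 349·(663 + j422)/(349 + j801)

Z_in ≈ 260 − j175 Ω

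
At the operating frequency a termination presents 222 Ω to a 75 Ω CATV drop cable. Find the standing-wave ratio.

VSWR ≈ 2.96

For a purely resistive load, VSWR = R_L/Z_0 or Z_0/R_L (whichever > 1) = 222/75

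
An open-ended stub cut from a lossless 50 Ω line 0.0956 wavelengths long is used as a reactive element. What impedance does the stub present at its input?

βl = 2π × 0.0956 = 34.4°
tan(βl) = 0.685
For an open-ended stub, Z_in = −jZ_0·cot(βl) = −jZ_0/tan(βl)

Z_in ≈ −j73 Ω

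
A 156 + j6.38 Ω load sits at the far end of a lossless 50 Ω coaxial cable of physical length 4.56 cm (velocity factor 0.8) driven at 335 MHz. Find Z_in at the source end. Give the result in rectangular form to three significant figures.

Z_in ≈ 69.8 − j68.2 Ω

λ = v/f = 0.8·c / 335 MHz = 0.716 m
βl = 2π·l/λ = 2π × 0.0637 = 22.9°
tan(βl) = tan(22.9°) = 0.423
Z_in = Z_0·(Z_L + jZ_0·tanβl)/(Z_0 + jZ_L·tanβl)
     = 50·(156 + j27.5)/(47.3 + j65.9)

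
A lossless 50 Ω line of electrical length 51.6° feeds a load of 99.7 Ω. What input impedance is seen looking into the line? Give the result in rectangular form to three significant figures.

tan(βl) = tan(51.6°) = 1.26
Z_in = Z_0·(Z_L + jZ_0·tanβl)/(Z_0 + jZ_L·tanβl)
     = 50·(99.7 + j63.1)/(50 + j126)

Z_in ≈ 35.3 − j25.6 Ω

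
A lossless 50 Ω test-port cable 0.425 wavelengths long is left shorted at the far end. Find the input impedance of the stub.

Z_in ≈ −j25.5 Ω

βl = 2π × 0.425 = 153°
tan(βl) = -0.51
For a shorted stub, Z_in = jZ_0·tan(βl)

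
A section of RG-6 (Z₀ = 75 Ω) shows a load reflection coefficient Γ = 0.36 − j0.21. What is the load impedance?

Z_L = Z_0·(1 + Γ)/(1 − Γ) = 75·(1.36 − j0.21)/(0.64 + j0.21)

Z_L ≈ 137 − j69.4 Ω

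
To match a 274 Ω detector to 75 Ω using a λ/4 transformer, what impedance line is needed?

Z_qwt ≈ 143 Ω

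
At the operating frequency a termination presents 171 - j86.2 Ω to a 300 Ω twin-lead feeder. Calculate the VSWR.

Γ = (Z_L − Z_0)/(Z_L + Z_0) = (-129 − j86.2)/(471 − j86.2)
|Γ| = 155/479 = 0.324
VSWR = (1 + |Γ|)/(1 − |Γ|) = 1.32/0.676

VSWR ≈ 1.96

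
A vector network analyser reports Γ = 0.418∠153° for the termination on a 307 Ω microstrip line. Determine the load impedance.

Z_L = Z_0·(1 + Γ)/(1 − Γ) = 307·(0.628 + j0.19)/(1.37 − j0.19)

Z_L ≈ 132 + j60.7 Ω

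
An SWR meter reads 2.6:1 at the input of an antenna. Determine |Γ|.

|Γ| ≈ 0.444

|Γ| = (S − 1)/(S + 1) = (2.6 − 1)/(2.6 + 1) = 1.6/3.6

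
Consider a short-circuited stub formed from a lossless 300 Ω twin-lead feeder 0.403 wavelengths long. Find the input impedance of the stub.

βl = 2π × 0.403 = 145°
tan(βl) = -0.698
For a short-circuited stub, Z_in = jZ_0·tan(βl)

Z_in ≈ −j209 Ω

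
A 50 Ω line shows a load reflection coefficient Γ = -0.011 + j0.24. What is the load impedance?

Z_L = Z_0·(1 + Γ)/(1 − Γ) = 50·(0.989 + j0.24)/(1.01 − j0.24)

Z_L ≈ 43.6 + j22.2 Ω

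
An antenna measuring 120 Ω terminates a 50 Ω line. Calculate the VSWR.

VSWR ≈ 2.4

For a purely resistive load, VSWR = R_L/Z_0 or Z_0/R_L (whichever > 1) = 120/50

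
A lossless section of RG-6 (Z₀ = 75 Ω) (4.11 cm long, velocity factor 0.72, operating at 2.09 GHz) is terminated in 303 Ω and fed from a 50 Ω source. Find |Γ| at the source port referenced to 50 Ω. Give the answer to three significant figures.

λ = v/f = 0.72·c / 2.09 GHz = 0.103 m
βl = 2π·l/λ = 2π × 0.398 = 143°
tan(βl) = -0.749
Z_in = Z_0·(Z_L + jZ_0·tanβl)/(Z_0 + jZ_L·tanβl) = 46.6 + j84.7 Ω
Γ_s = (Z_in − Z_s)/(Z_in + Z_s) = (-3.43 + j84.7)/(96.6 + j84.7), |Γ_s| = 0.66

|Γ| ≈ 0.66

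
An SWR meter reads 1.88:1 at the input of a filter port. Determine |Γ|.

|Γ| ≈ 0.306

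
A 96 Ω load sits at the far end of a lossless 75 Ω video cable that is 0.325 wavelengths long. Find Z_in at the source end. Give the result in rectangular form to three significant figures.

Z_in ≈ 63.7 + j12.9 Ω

βl = 2π × 0.325 = 117°
tan(βl) = tan(117°) = -1.96
Z_in = Z_0·(Z_L + jZ_0·tanβl)/(Z_0 + jZ_L·tanβl)
     = 75·(96 − j147)/(75 − j188)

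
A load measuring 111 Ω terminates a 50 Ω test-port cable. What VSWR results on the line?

Γ = (111 − 50)/(111 + 50) = 0.379
VSWR = (1 + 0.379)/(1 − 0.379)

VSWR ≈ 2.22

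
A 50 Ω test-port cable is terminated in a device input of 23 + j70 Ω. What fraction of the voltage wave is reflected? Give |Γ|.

|Γ| ≈ 0.742

Γ = (Z_L − Z_0)/(Z_L + Z_0) = (-27 + j70)/(73 + j70)
|Γ| = 75/101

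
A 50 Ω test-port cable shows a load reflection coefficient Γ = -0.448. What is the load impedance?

Z_L ≈ 19.1 Ω

Z_L = Z_0·(1 + Γ)/(1 − Γ) = 50·(0.552)/(1.45)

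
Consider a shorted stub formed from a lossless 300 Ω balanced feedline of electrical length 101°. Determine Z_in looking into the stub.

tan(βl) = -5.14
For a shorted stub, Z_in = jZ_0·tan(βl)

Z_in ≈ −j1540 Ω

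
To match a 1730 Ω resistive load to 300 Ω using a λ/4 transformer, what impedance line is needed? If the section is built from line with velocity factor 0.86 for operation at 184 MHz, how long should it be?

Z_qwt = √(Z_0·R_L) = √(300 × 1730) = √519000
λ = 0.86·c/f = 1.4 m, so l = λ/4 = 0.351 m

Z_qwt ≈ 720 Ω; length ≈ 35.1 cm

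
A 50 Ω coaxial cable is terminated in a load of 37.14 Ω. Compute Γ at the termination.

Γ = -0.148

Γ = (Z_L − Z_0)/(Z_L + Z_0) = (37.14 − 50)/(37.14 + 50) = -12.86/87.14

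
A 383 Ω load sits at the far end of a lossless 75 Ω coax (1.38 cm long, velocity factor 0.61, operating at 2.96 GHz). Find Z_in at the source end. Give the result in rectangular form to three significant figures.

λ = v/f = 0.61·c / 2.96 GHz = 0.0618 m
βl = 2π·l/λ = 2π × 0.223 = 80.4°
tan(βl) = tan(80.4°) = 5.89
Z_in = Z_0·(Z_L + jZ_0·tanβl)/(Z_0 + jZ_L·tanβl)
     = 75·(383 + j441)/(75 + j2250)

Z_in ≈ 15.1 − j12.2 Ω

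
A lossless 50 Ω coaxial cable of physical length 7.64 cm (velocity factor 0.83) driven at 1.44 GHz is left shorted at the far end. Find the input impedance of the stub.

Z_in ≈ −j19.1 Ω

λ = v/f = 0.83·c / 1.44 GHz = 0.173 m
βl = 2π·l/λ = 2π × 0.442 = 159°
tan(βl) = -0.383
For a shorted stub, Z_in = jZ_0·tan(βl)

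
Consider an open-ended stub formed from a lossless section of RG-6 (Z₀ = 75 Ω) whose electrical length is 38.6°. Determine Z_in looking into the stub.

Z_in ≈ −j94 Ω

tan(βl) = 0.798
For an open-ended stub, Z_in = −jZ_0·cot(βl) = −jZ_0/tan(βl)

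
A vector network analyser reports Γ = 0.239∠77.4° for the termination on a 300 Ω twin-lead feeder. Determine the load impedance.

Z_L ≈ 297 + j147 Ω

Z_L = Z_0·(1 + Γ)/(1 − Γ) = 300·(1.05 + j0.233)/(0.948 − j0.233)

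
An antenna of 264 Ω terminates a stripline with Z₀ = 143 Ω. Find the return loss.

Γ = (264 − 143)/(264 + 143) = 0.297
RL = −20·log₁₀|Γ| = −20·log₁₀(0.297)

RL ≈ 10.5 dB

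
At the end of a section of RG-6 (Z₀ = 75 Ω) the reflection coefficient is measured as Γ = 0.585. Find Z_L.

Z_L ≈ 286 Ω

Z_L = Z_0·(1 + Γ)/(1 − Γ) = 75·(1.58)/(0.415)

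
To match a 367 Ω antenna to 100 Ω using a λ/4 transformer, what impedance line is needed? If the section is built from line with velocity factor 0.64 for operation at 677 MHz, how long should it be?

Z_qwt = √(Z_0·R_L) = √(100 × 367) = √36700
λ = 0.64·c/f = 0.284 m, so l = λ/4 = 0.0709 m

Z_qwt ≈ 192 Ω; length ≈ 7.09 cm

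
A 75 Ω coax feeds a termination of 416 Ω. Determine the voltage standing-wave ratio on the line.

VSWR ≈ 5.55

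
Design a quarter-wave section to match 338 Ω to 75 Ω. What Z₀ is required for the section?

Z_qwt = √(Z_0·R_L) = √(75 × 338) = √25350

Z_qwt ≈ 159 Ω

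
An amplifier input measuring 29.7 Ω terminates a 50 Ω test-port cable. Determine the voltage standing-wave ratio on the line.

Γ = (29.7 − 50)/(29.7 + 50) = -0.255
VSWR = (1 + 0.255)/(1 − 0.255)

VSWR ≈ 1.68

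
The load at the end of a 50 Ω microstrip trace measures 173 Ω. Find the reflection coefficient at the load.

Γ = 0.552

Γ = (Z_L − Z_0)/(Z_L + Z_0) = (173 − 50)/(173 + 50) = 123/223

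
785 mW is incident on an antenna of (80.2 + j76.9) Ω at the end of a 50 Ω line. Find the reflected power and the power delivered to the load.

P_reflected ≈ 234 mW; P_delivered ≈ 551 mW

|Γ| = |(30.2 + j76.9)/(130.2 + j76.9)| = 0.546
|Γ|² = 0.299
P_refl = |Γ|²·P_inc = 234 mW, P_del = (1 − |Γ|²)·P_inc = 551 mW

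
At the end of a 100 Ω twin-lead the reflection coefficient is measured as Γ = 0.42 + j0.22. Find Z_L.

Z_L = Z_0·(1 + Γ)/(1 − Γ) = 100·(1.42 + j0.22)/(0.58 − j0.22)

Z_L ≈ 201 + j114 Ω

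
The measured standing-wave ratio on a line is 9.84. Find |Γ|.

|Γ| ≈ 0.815

|Γ| = (S − 1)/(S + 1) = (9.84 − 1)/(9.84 + 1) = 8.84/10.8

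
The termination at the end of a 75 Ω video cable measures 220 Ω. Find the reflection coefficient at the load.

Γ = 0.492

Γ = (Z_L − Z_0)/(Z_L + Z_0) = (220 − 75)/(220 + 75) = 145/295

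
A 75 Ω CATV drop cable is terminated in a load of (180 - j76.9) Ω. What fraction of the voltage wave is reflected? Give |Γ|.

Γ = (Z_L − Z_0)/(Z_L + Z_0) = (105 − j76.9)/(255 − j76.9)
|Γ| = 130/266

|Γ| ≈ 0.489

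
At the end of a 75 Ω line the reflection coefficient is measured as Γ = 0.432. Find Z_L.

Z_L = Z_0·(1 + Γ)/(1 − Γ) = 75·(1.43)/(0.568)

Z_L ≈ 189 Ω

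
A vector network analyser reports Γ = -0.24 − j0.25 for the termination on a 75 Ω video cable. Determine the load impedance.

Z_L ≈ 41.2 − j23.4 Ω

Z_L = Z_0·(1 + Γ)/(1 − Γ) = 75·(0.76 − j0.25)/(1.24 + j0.25)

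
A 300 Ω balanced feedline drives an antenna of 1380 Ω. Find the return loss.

RL ≈ 3.84 dB

Γ = (1380 − 300)/(1380 + 300) = 0.643
RL = −20·log₁₀|Γ| = −20·log₁₀(0.643)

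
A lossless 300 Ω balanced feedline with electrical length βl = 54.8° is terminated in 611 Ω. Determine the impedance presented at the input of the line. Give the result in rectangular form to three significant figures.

tan(βl) = tan(54.8°) = 1.42
Z_in = Z_0·(Z_L + jZ_0·tanβl)/(Z_0 + jZ_L·tanβl)
     = 300·(611 + j425)/(300 + j866)

Z_in ≈ 197 − j143 Ω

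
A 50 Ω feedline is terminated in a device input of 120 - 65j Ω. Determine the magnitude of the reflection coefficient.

Γ = (Z_L − Z_0)/(Z_L + Z_0) = (70 − j65)/(170 − j65)
|Γ| = 95.5/182

|Γ| ≈ 0.525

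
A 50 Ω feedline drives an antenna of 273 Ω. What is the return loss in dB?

RL ≈ 3.22 dB

Γ = (273 − 50)/(273 + 50) = 0.69
RL = −20·log₁₀|Γ| = −20·log₁₀(0.69)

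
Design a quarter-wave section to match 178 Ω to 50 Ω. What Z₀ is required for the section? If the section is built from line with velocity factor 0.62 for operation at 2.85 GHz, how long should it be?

Z_qwt = √(Z_0·R_L) = √(50 × 178) = √8900
λ = 0.62·c/f = 0.0653 m, so l = λ/4 = 0.0163 m

Z_qwt ≈ 94.3 Ω; length ≈ 1.63 cm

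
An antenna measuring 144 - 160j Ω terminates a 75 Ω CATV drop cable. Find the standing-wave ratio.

Γ = (Z_L − Z_0)/(Z_L + Z_0) = (69 − j160)/(219 − j160)
|Γ| = 174/271 = 0.642
VSWR = (1 + |Γ|)/(1 − |Γ|) = 1.64/0.358

VSWR ≈ 4.59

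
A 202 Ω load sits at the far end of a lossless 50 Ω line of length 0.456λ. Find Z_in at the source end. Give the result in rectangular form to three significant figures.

Z_in ≈ 94.3 + j93.9 Ω

βl = 2π × 0.456 = 164°
tan(βl) = tan(164°) = -0.284
Z_in = Z_0·(Z_L + jZ_0·tanβl)/(Z_0 + jZ_L·tanβl)
     = 50·(202 − j14.2)/(50 − j57.3)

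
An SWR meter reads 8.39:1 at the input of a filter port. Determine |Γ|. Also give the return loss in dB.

|Γ| = (S − 1)/(S + 1) = (8.39 − 1)/(8.39 + 1) = 7.39/9.39
RL = −20·log₁₀|Γ| = −20·log₁₀(0.787)

|Γ| ≈ 0.787; return loss ≈ 2.08 dB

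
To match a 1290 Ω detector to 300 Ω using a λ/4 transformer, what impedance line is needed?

Z_qwt ≈ 622 Ω

Z_qwt = √(Z_0·R_L) = √(300 × 1290) = √387000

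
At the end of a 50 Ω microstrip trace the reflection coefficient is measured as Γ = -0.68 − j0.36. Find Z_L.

Z_L ≈ 6.91 − j12.2 Ω

Z_L = Z_0·(1 + Γ)/(1 − Γ) = 50·(0.32 − j0.36)/(1.68 + j0.36)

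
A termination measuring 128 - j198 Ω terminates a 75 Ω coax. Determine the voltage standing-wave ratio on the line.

Γ = (Z_L − Z_0)/(Z_L + Z_0) = (53 − j198)/(203 − j198)
|Γ| = 205/284 = 0.723
VSWR = (1 + |Γ|)/(1 − |Γ|) = 1.72/0.277

VSWR ≈ 6.22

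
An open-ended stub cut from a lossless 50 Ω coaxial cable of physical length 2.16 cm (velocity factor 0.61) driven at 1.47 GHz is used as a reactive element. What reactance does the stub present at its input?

λ = v/f = 0.61·c / 1.47 GHz = 0.124 m
βl = 2π·l/λ = 2π × 0.174 = 62.5°
tan(βl) = 1.92
For an open-ended stub, Z_in = −jZ_0·cot(βl) = −jZ_0/tan(βl)

X_in ≈ -26.1 Ω (capacitive)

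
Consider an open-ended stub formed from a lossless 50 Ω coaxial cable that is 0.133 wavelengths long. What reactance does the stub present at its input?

βl = 2π × 0.133 = 47.9°
tan(βl) = 1.11
For an open-ended stub, Z_in = −jZ_0·cot(βl) = −jZ_0/tan(βl)

X_in ≈ -45.2 Ω (capacitive)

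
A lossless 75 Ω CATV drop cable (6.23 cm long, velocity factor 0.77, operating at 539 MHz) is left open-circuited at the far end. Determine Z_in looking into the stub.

Z_in ≈ −j57.9 Ω

λ = v/f = 0.77·c / 539 MHz = 0.429 m
βl = 2π·l/λ = 2π × 0.145 = 52.3°
tan(βl) = 1.3
For an open-circuited stub, Z_in = −jZ_0·cot(βl) = −jZ_0/tan(βl)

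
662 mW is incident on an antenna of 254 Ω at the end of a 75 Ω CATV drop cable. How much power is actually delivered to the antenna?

P_delivered ≈ 466 mW

Γ = (254 − 75)/(254 + 75) = 0.544
|Γ|² = 0.296
P_refl = |Γ|²·P_inc = 196 mW, P_del = (1 − |Γ|²)·P_inc = 466 mW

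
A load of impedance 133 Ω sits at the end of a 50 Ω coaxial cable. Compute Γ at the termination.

Γ = 0.454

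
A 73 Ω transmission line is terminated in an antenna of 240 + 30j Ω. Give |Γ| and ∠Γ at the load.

Γ ≈ 0.54 ∠ 4.71°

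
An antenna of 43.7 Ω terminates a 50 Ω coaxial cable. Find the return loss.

RL ≈ 23.4 dB

Γ = (43.7 − 50)/(43.7 + 50) = -0.0672
RL = −20·log₁₀|Γ| = −20·log₁₀(0.0672)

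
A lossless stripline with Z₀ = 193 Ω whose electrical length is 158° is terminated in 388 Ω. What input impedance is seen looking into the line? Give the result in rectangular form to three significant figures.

tan(βl) = tan(158°) = -0.404
Z_in = Z_0·(Z_L + jZ_0·tanβl)/(Z_0 + jZ_L·tanβl)
     = 193·(388 − j78)/(193 − j157)

Z_in ≈ 272 + j143 Ω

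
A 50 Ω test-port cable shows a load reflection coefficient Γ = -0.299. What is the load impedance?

Z_L = Z_0·(1 + Γ)/(1 − Γ) = 50·(0.701)/(1.3)

Z_L ≈ 27 Ω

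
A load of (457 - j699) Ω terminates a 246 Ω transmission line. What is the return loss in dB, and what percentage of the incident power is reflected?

RL ≈ 2.66 dB; 54.2% of incident power reflected

Γ = (211 − j699)/(703 − j699), |Γ| = 0.737
RL = −20·log₁₀(0.737) = 2.66 dB
P_refl/P_inc = |Γ|² = 0.542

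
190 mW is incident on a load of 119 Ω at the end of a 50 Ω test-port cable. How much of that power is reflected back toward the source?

Γ = (119 − 50)/(119 + 50) = 0.408
|Γ|² = 0.167
P_refl = |Γ|²·P_inc = 31.7 mW, P_del = (1 − |Γ|²)·P_inc = 158 mW

P_reflected ≈ 31.7 mW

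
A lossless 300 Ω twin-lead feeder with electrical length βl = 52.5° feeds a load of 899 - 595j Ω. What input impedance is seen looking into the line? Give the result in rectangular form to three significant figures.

tan(βl) = tan(52.5°) = 1.3
Z_in = Z_0·(Z_L + jZ_0·tanβl)/(Z_0 + jZ_L·tanβl)
     = 300·(899 − j204)/(1080 + j1170)

Z_in ≈ 86.3 − j151 Ω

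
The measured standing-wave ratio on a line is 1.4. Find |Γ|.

|Γ| ≈ 0.167

|Γ| = (S − 1)/(S + 1) = (1.4 − 1)/(1.4 + 1) = 0.4/2.4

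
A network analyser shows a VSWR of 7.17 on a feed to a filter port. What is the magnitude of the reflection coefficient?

|Γ| ≈ 0.755

|Γ| = (S − 1)/(S + 1) = (7.17 − 1)/(7.17 + 1) = 6.17/8.17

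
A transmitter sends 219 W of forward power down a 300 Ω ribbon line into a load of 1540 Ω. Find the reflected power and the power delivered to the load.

Γ = (1540 − 300)/(1540 + 300) = 0.674
|Γ|² = 0.454
P_refl = |Γ|²·P_inc = 99.5 W, P_del = (1 − |Γ|²)·P_inc = 120 W

P_reflected ≈ 99.5 W; P_delivered ≈ 120 W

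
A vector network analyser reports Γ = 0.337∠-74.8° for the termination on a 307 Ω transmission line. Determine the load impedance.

Z_L ≈ 290 − j213 Ω

Z_L = Z_0·(1 + Γ)/(1 − Γ) = 307·(1.09 − j0.325)/(0.912 + j0.325)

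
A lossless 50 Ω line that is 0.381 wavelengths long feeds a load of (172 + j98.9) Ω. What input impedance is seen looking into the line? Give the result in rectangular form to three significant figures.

Z_in ≈ 17.6 + j38.3 Ω

βl = 2π × 0.381 = 137°
tan(βl) = tan(137°) = -0.927
Z_in = Z_0·(Z_L + jZ_0·tanβl)/(Z_0 + jZ_L·tanβl)
     = 50·(172 + j52.5)/(142 − j159)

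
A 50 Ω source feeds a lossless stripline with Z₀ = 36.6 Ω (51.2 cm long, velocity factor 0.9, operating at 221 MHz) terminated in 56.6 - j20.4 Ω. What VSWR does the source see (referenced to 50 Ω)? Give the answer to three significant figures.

λ = v/f = 0.9·c / 221 MHz = 1.22 m
βl = 2π·l/λ = 2π × 0.419 = 151°
tan(βl) = -0.557
Z_in = Z_0·(Z_L + jZ_0·tanβl)/(Z_0 + jZ_L·tanβl) = 60.9 + j17 Ω
Γ_s = (Z_in − Z_s)/(Z_in + Z_s) = (10.9 + j17)/(111 + j17), |Γ_s| = 0.18
VSWR = (1 + |Γ_s|)/(1 − |Γ_s|)

VSWR ≈ 1.44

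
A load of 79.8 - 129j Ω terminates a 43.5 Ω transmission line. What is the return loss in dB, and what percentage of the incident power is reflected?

Γ = (36.3 − j129)/(123.3 − j129), |Γ| = 0.751
RL = −20·log₁₀(0.751) = 2.49 dB
P_refl/P_inc = |Γ|² = 0.564

RL ≈ 2.49 dB; 56.4% of incident power reflected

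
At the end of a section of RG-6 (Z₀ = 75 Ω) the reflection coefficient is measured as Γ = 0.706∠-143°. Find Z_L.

Z_L = Z_0·(1 + Γ)/(1 − Γ) = 75·(0.436 − j0.425)/(1.56 + j0.425)

Z_L ≈ 14.3 − j24.3 Ω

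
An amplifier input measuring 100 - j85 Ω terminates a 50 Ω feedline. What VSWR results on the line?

Γ = (Z_L − Z_0)/(Z_L + Z_0) = (50 − j85)/(150 − j85)
|Γ| = 98.6/172 = 0.572
VSWR = (1 + |Γ|)/(1 − |Γ|) = 1.57/0.428

VSWR ≈ 3.67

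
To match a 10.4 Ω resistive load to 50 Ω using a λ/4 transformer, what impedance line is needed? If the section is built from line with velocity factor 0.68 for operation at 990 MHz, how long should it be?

Z_qwt = √(Z_0·R_L) = √(50 × 10.4) = √520
λ = 0.68·c/f = 0.206 m, so l = λ/4 = 0.0515 m

Z_qwt ≈ 22.8 Ω; length ≈ 5.15 cm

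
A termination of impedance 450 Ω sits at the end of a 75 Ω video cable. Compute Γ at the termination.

Γ = (Z_L − Z_0)/(Z_L + Z_0) = (450 − 75)/(450 + 75) = 375/525

Γ = 0.714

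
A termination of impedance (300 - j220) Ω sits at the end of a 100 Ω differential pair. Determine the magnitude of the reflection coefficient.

|Γ| ≈ 0.651

Γ = (Z_L − Z_0)/(Z_L + Z_0) = (200 − j220)/(400 − j220)
|Γ| = 297/457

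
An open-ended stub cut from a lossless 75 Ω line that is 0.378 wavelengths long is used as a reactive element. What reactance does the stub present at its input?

βl = 2π × 0.378 = 136°
tan(βl) = -0.963
For an open-ended stub, Z_in = −jZ_0·cot(βl) = −jZ_0/tan(βl)

X_in ≈ 77.9 Ω (inductive)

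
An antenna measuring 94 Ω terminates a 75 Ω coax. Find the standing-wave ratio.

VSWR ≈ 1.25

Γ = (94 − 75)/(94 + 75) = 0.112
VSWR = (1 + 0.112)/(1 − 0.112)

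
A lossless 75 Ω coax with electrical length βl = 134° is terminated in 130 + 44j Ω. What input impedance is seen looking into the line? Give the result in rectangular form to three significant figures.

tan(βl) = tan(134°) = -1.04
Z_in = Z_0·(Z_L + jZ_0·tanβl)/(Z_0 + jZ_L·tanβl)
     = 75·(130 − j33.7)/(121 − j135)

Z_in ≈ 46.4 + j30.9 Ω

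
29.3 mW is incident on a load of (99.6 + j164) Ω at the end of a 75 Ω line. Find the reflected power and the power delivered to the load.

P_reflected ≈ 14 mW; P_delivered ≈ 15.3 mW

|Γ| = |(24.6 + j164)/(174.6 + j164)| = 0.692
|Γ|² = 0.479
P_refl = |Γ|²·P_inc = 14 mW, P_del = (1 − |Γ|²)·P_inc = 15.3 mW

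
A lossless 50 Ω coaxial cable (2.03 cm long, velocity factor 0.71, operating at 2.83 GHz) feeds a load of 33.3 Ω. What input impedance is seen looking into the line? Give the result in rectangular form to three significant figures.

λ = v/f = 0.71·c / 2.83 GHz = 0.0753 m
βl = 2π·l/λ = 2π × 0.27 = 97.1°
tan(βl) = tan(97.1°) = -8.03
Z_in = Z_0·(Z_L + jZ_0·tanβl)/(Z_0 + jZ_L·tanβl)
     = 50·(33.3 − j402)/(50 − j267)

Z_in ≈ 73.7 − j7.55 Ω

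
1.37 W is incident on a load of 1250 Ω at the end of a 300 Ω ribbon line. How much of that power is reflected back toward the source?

Γ = (1250 − 300)/(1250 + 300) = 0.613
|Γ|² = 0.376
P_refl = |Γ|²·P_inc = 0.515 W, P_del = (1 − |Γ|²)·P_inc = 0.855 W

P_reflected ≈ 0.515 W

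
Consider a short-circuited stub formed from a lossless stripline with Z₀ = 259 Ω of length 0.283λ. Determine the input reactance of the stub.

X_in ≈ -1230 Ω (capacitive)

βl = 2π × 0.283 = 102°
tan(βl) = -4.75
For a short-circuited stub, Z_in = jZ_0·tan(βl)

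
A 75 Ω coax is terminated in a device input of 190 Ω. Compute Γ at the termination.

Γ = 0.434

Γ = (Z_L − Z_0)/(Z_L + Z_0) = (190 − 75)/(190 + 75) = 115/265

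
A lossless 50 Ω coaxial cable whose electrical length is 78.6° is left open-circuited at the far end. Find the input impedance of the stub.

tan(βl) = 4.96
For an open-circuited stub, Z_in = −jZ_0·cot(βl) = −jZ_0/tan(βl)

Z_in ≈ −j10.1 Ω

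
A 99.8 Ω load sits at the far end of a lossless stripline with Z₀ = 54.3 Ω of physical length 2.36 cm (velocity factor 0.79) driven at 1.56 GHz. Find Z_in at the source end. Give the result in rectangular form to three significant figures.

Z_in ≈ 37.9 − j22.8 Ω

λ = v/f = 0.79·c / 1.56 GHz = 0.152 m
βl = 2π·l/λ = 2π × 0.155 = 55.9°
tan(βl) = tan(55.9°) = 1.48
Z_in = Z_0·(Z_L + jZ_0·tanβl)/(Z_0 + jZ_L·tanβl)
     = 54.3·(99.8 + j80.3)/(54.3 + j148)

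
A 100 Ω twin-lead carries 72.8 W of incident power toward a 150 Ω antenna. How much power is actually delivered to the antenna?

Γ = (150 − 100)/(150 + 100) = 0.2
|Γ|² = 0.04
P_refl = |Γ|²·P_inc = 2.91 W, P_del = (1 − |Γ|²)·P_inc = 69.9 W

P_delivered ≈ 69.9 W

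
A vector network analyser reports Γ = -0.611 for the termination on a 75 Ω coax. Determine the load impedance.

Z_L = Z_0·(1 + Γ)/(1 − Γ) = 75·(0.389)/(1.61)

Z_L ≈ 18.1 Ω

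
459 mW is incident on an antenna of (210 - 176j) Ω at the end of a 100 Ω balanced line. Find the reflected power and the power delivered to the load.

|Γ| = |(110 − j176)/(310 − j176)| = 0.582
|Γ|² = 0.339
P_refl = |Γ|²·P_inc = 156 mW, P_del = (1 − |Γ|²)·P_inc = 303 mW

P_reflected ≈ 156 mW; P_delivered ≈ 303 mW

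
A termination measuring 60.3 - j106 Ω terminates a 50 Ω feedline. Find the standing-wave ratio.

VSWR ≈ 5.58

Γ = (Z_L − Z_0)/(Z_L + Z_0) = (10.3 − j106)/(110.3 − j106)
|Γ| = 106/153 = 0.696
VSWR = (1 + |Γ|)/(1 − |Γ|) = 1.7/0.304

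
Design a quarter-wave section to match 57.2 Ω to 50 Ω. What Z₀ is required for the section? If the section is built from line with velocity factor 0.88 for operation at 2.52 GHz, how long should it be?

Z_qwt ≈ 53.5 Ω; length ≈ 2.62 cm

Z_qwt = √(Z_0·R_L) = √(50 × 57.2) = √2860
λ = 0.88·c/f = 0.105 m, so l = λ/4 = 0.0262 m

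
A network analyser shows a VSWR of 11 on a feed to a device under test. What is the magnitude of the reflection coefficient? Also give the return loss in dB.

|Γ| = (S − 1)/(S + 1) = (11 − 1)/(11 + 1) = 10/12
RL = −20·log₁₀|Γ| = −20·log₁₀(0.833)

|Γ| ≈ 0.833; return loss ≈ 1.58 dB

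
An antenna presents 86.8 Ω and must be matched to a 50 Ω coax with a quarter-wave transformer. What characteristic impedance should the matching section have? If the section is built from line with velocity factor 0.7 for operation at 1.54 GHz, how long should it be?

Z_qwt ≈ 65.9 Ω; length ≈ 3.41 cm

Z_qwt = √(Z_0·R_L) = √(50 × 86.8) = √4340
λ = 0.7·c/f = 0.136 m, so l = λ/4 = 0.0341 m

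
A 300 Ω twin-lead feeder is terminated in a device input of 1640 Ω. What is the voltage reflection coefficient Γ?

Γ = 0.691

Γ = (Z_L − Z_0)/(Z_L + Z_0) = (1640 − 300)/(1640 + 300) = 1340/1940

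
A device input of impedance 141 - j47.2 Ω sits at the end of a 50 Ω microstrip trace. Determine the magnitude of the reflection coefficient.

|Γ| ≈ 0.521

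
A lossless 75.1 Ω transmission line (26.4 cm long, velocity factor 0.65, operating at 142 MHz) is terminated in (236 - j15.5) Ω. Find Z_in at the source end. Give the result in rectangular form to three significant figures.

Z_in ≈ 26.4 − j23.6 Ω

λ = v/f = 0.65·c / 142 MHz = 1.37 m
βl = 2π·l/λ = 2π × 0.192 = 69.2°
tan(βl) = tan(69.2°) = 2.63
Z_in = Z_0·(Z_L + jZ_0·tanβl)/(Z_0 + jZ_L·tanβl)
     = 75.1·(236 + j182)/(116 + j622)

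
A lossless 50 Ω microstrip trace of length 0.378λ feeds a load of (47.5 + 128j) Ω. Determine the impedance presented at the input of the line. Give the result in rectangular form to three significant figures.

Z_in ≈ 7.13 + j24.9 Ω

βl = 2π × 0.378 = 136°
tan(βl) = tan(136°) = -0.963
Z_in = Z_0·(Z_L + jZ_0·tanβl)/(Z_0 + jZ_L·tanβl)
     = 50·(47.5 + j79.9)/(173 − j45.7)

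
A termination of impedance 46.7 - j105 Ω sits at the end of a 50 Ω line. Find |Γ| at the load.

Γ = (Z_L − Z_0)/(Z_L + Z_0) = (-3.3 − j105)/(96.7 − j105)
|Γ| = 105/143

|Γ| ≈ 0.736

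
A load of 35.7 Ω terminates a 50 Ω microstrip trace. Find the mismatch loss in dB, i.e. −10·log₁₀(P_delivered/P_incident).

Γ = (35.7 − 50)/(35.7 + 50) = -0.167
|Γ|² = 0.0278, so P_del/P_inc = 1 − |Γ|² = 0.972
ML = −10·log₁₀(1 − |Γ|²)

mismatch loss ≈ 0.123 dB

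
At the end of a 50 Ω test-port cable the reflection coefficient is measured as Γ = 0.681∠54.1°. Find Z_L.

Z_L = Z_0·(1 + Γ)/(1 − Γ) = 50·(1.4 + j0.552)/(0.601 − j0.552)

Z_L ≈ 40.3 + j82.9 Ω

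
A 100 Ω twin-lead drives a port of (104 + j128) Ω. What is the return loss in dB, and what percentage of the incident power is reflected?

RL ≈ 5.49 dB; 28.3% of incident power reflected

Γ = (4 + j128)/(204 + j128), |Γ| = 0.532
RL = −20·log₁₀(0.532) = 5.49 dB
P_refl/P_inc = |Γ|² = 0.283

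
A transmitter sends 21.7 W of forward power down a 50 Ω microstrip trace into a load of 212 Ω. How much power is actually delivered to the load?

Γ = (212 − 50)/(212 + 50) = 0.618
|Γ|² = 0.382
P_refl = |Γ|²·P_inc = 8.3 W, P_del = (1 − |Γ|²)·P_inc = 13.4 W

P_delivered ≈ 13.4 W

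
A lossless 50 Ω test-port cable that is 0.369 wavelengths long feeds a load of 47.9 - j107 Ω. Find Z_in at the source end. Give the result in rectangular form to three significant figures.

Z_in ≈ 37.3 + j93.6 Ω

βl = 2π × 0.369 = 133°
tan(βl) = tan(133°) = -1.08
Z_in = Z_0·(Z_L + jZ_0·tanβl)/(Z_0 + jZ_L·tanβl)
     = 50·(47.9 − j161)/(-65.4 − j51.7)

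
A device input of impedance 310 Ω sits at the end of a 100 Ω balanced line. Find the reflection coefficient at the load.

Γ = (Z_L − Z_0)/(Z_L + Z_0) = (310 − 100)/(310 + 100) = 210/410

Γ = 0.512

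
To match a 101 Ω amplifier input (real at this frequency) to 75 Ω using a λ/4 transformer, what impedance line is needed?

Z_qwt ≈ 87 Ω

Z_qwt = √(Z_0·R_L) = √(75 × 101) = √7575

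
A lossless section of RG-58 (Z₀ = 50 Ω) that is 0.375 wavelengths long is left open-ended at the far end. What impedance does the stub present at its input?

βl = 2π × 0.375 = 135°
tan(βl) = -1
For an open-ended stub, Z_in = −jZ_0·cot(βl) = −jZ_0/tan(βl)

Z_in ≈ +j50 Ω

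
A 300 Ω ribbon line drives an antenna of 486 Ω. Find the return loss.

Γ = (486 − 300)/(486 + 300) = 0.237
RL = −20·log₁₀|Γ| = −20·log₁₀(0.237)

RL ≈ 12.5 dB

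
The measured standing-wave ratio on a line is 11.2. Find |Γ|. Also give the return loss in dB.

|Γ| ≈ 0.836; return loss ≈ 1.56 dB

|Γ| = (S − 1)/(S + 1) = (11.2 − 1)/(11.2 + 1) = 10.2/12.2
RL = −20·log₁₀|Γ| = −20·log₁₀(0.836)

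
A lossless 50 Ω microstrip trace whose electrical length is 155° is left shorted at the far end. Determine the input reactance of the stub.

X_in ≈ -23.3 Ω (capacitive)

tan(βl) = -0.466
For a shorted stub, Z_in = jZ_0·tan(βl)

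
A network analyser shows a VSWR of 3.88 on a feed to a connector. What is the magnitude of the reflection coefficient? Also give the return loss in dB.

|Γ| ≈ 0.59; return loss ≈ 4.58 dB

|Γ| = (S − 1)/(S + 1) = (3.88 − 1)/(3.88 + 1) = 2.88/4.88
RL = −20·log₁₀|Γ| = −20·log₁₀(0.59)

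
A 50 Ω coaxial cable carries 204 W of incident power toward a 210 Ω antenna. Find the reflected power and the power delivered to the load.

P_reflected ≈ 77.3 W; P_delivered ≈ 127 W

Γ = (210 − 50)/(210 + 50) = 0.615
|Γ|² = 0.379
P_refl = |Γ|²·P_inc = 77.3 W, P_del = (1 − |Γ|²)·P_inc = 127 W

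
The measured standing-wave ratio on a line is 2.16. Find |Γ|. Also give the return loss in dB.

|Γ| ≈ 0.367; return loss ≈ 8.7 dB

|Γ| = (S − 1)/(S + 1) = (2.16 − 1)/(2.16 + 1) = 1.16/3.16
RL = −20·log₁₀|Γ| = −20·log₁₀(0.367)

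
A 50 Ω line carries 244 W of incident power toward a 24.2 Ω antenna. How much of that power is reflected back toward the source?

Γ = (24.2 − 50)/(24.2 + 50) = -0.348
|Γ|² = 0.121
P_refl = |Γ|²·P_inc = 29.5 W, P_del = (1 − |Γ|²)·P_inc = 215 W

P_reflected ≈ 29.5 W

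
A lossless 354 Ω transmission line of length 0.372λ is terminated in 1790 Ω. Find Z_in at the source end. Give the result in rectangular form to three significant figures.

Z_in ≈ 130 + j316 Ω

βl = 2π × 0.372 = 134°
tan(βl) = tan(134°) = -1.04
Z_in = Z_0·(Z_L + jZ_0·tanβl)/(Z_0 + jZ_L·tanβl)
     = 354·(1790 − j368)/(354 − j1860)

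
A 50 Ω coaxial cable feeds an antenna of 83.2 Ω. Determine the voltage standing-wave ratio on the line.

For a purely resistive load, VSWR = R_L/Z_0 or Z_0/R_L (whichever > 1) = 83.2/50

VSWR ≈ 1.66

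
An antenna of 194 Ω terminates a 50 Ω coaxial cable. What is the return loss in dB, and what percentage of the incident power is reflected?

RL ≈ 4.58 dB; 34.8% of incident power reflected

Γ = (194 − 50)/(194 + 50) = 0.59
RL = −20·log₁₀(0.59) = 4.58 dB
P_refl/P_inc = |Γ|² = 0.348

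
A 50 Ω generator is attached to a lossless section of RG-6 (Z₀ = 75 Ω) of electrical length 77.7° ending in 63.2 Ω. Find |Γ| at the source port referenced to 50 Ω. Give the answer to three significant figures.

|Γ| ≈ 0.276

tan(βl) = 4.59
Z_in = Z_0·(Z_L + jZ_0·tanβl)/(Z_0 + jZ_L·tanβl) = 87.4 + j6.26 Ω
Γ_s = (Z_in − Z_s)/(Z_in + Z_s) = (37.4 + j6.26)/(137 + j6.26), |Γ_s| = 0.276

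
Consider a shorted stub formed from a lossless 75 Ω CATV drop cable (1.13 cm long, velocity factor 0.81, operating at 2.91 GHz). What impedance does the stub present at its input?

λ = v/f = 0.81·c / 2.91 GHz = 0.0835 m
βl = 2π·l/λ = 2π × 0.135 = 48.7°
tan(βl) = 1.14
For a shorted stub, Z_in = jZ_0·tan(βl)

Z_in ≈ +j85.4 Ω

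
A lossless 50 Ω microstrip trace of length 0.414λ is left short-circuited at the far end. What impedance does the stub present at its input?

βl = 2π × 0.414 = 149°
tan(βl) = -0.6
For a short-circuited stub, Z_in = jZ_0·tan(βl)

Z_in ≈ −j30 Ω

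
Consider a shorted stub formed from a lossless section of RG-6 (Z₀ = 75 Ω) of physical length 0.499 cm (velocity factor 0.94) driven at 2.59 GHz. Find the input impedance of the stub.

Z_in ≈ +j22.2 Ω

λ = v/f = 0.94·c / 2.59 GHz = 0.109 m
βl = 2π·l/λ = 2π × 0.0458 = 16.5°
tan(βl) = 0.296
For a shorted stub, Z_in = jZ_0·tan(βl)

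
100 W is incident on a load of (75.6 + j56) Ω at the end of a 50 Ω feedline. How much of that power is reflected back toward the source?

|Γ| = |(25.6 + j56)/(125.6 + j56)| = 0.448
|Γ|² = 0.2
P_refl = |Γ|²·P_inc = 20 W, P_del = (1 − |Γ|²)·P_inc = 80 W

P_reflected ≈ 20 W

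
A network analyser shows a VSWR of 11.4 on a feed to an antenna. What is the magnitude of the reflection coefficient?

|Γ| = (S − 1)/(S + 1) = (11.4 − 1)/(11.4 + 1) = 10.4/12.4

|Γ| ≈ 0.839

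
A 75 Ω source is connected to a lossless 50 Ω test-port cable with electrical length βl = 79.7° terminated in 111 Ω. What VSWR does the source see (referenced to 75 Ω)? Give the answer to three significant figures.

VSWR ≈ 3.28

tan(βl) = 5.5
Z_in = Z_0·(Z_L + jZ_0·tanβl)/(Z_0 + jZ_L·tanβl) = 23.1 − j7.19 Ω
Γ_s = (Z_in − Z_s)/(Z_in + Z_s) = (-51.9 − j7.19)/(98.1 − j7.19), |Γ_s| = 0.533
VSWR = (1 + |Γ_s|)/(1 − |Γ_s|)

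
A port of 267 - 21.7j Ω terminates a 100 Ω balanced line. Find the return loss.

Γ = (167 − j21.7)/(367 − j21.7), |Γ| = 0.458
RL = −20·log₁₀|Γ| = −20·log₁₀(0.458)

RL ≈ 6.78 dB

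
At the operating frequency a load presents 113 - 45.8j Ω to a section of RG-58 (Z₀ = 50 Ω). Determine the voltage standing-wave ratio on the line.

VSWR ≈ 2.7

Γ = (Z_L − Z_0)/(Z_L + Z_0) = (63 − j45.8)/(163 − j45.8)
|Γ| = 77.9/169 = 0.46
VSWR = (1 + |Γ|)/(1 − |Γ|) = 1.46/0.54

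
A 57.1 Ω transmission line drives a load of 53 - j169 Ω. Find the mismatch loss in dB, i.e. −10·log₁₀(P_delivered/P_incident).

mismatch loss ≈ 5.26 dB

Γ = (-4.1 − j169)/(110.1 − j169), |Γ| = 0.838
|Γ|² = 0.702, so P_del/P_inc = 1 − |Γ|² = 0.298
ML = −10·log₁₀(1 − |Γ|²)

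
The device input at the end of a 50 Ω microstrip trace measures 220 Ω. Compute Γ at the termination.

Γ = 0.63

Γ = (Z_L − Z_0)/(Z_L + Z_0) = (220 − 50)/(220 + 50) = 170/270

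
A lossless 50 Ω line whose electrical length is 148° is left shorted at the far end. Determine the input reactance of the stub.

X_in ≈ -31.2 Ω (capacitive)

tan(βl) = -0.625
For a shorted stub, Z_in = jZ_0·tan(βl)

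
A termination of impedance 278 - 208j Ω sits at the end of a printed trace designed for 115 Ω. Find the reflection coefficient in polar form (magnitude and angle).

Γ ≈ 0.594 ∠ -24°

Γ = (Z_L − Z_0)/(Z_L + Z_0) = (163 − j208)/(393 − j208)
|Γ| = 264/445 = 0.594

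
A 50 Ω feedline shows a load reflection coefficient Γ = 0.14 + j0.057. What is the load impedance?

Z_L ≈ 65.8 + j7.67 Ω

Z_L = Z_0·(1 + Γ)/(1 − Γ) = 50·(1.14 + j0.057)/(0.86 − j0.057)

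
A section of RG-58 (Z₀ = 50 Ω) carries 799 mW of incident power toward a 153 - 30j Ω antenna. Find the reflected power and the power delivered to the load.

|Γ| = |(103 − j30)/(203 − j30)| = 0.523
|Γ|² = 0.273
P_refl = |Γ|²·P_inc = 218 mW, P_del = (1 − |Γ|²)·P_inc = 581 mW

P_reflected ≈ 218 mW; P_delivered ≈ 581 mW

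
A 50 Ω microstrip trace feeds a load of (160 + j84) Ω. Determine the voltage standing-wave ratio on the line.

VSWR ≈ 4.15

Γ = (Z_L − Z_0)/(Z_L + Z_0) = (110 + j84)/(210 + j84)
|Γ| = 138/226 = 0.612
VSWR = (1 + |Γ|)/(1 − |Γ|) = 1.61/0.388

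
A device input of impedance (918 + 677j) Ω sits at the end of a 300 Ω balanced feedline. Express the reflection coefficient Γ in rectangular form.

Γ ≈ 0.624 + j0.209

Γ = (Z_L − Z_0)/(Z_L + Z_0) = (618 + j677)/(1218 + j677)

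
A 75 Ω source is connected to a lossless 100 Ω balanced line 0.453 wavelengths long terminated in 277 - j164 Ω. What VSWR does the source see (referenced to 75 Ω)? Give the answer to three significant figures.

βl = 2π × 0.453 = 163°
tan(βl) = -0.304
Z_in = Z_0·(Z_L + jZ_0·tanβl)/(Z_0 + jZ_L·tanβl) = 315 + j141 Ω
Γ_s = (Z_in − Z_s)/(Z_in + Z_s) = (240 + j141)/(390 + j141), |Γ_s| = 0.671
VSWR = (1 + |Γ_s|)/(1 − |Γ_s|)

VSWR ≈ 5.09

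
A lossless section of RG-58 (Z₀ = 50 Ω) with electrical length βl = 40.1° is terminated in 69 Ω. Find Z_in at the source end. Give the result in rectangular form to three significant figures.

Z_in ≈ 50.2 − j16.2 Ω

tan(βl) = tan(40.1°) = 0.842
Z_in = Z_0·(Z_L + jZ_0·tanβl)/(Z_0 + jZ_L·tanβl)
     = 50·(69 + j42.1)/(50 + j58.1)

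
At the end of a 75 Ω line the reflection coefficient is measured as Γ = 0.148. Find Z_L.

Z_L ≈ 101 Ω

Z_L = Z_0·(1 + Γ)/(1 − Γ) = 75·(1.15)/(0.852)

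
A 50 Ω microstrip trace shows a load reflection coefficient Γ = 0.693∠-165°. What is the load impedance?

Z_L = Z_0·(1 + Γ)/(1 − Γ) = 50·(0.331 − j0.179)/(1.67 + j0.179)

Z_L ≈ 9.22 − j6.36 Ω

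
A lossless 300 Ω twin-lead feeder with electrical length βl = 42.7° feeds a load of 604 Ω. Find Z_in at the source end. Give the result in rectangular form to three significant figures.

tan(βl) = tan(42.7°) = 0.923
Z_in = Z_0·(Z_L + jZ_0·tanβl)/(Z_0 + jZ_L·tanβl)
     = 300·(604 + j277)/(300 + j557)

Z_in ≈ 251 − j190 Ω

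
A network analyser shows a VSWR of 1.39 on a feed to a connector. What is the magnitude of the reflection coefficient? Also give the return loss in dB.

|Γ| ≈ 0.163; return loss ≈ 15.7 dB

|Γ| = (S − 1)/(S + 1) = (1.39 − 1)/(1.39 + 1) = 0.39/2.39
RL = −20·log₁₀|Γ| = −20·log₁₀(0.163)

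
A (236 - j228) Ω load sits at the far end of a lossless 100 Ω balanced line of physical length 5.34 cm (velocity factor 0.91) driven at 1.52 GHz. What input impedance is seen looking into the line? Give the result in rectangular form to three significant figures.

Z_in ≈ 27.3 + j53.4 Ω

λ = v/f = 0.91·c / 1.52 GHz = 0.18 m
βl = 2π·l/λ = 2π × 0.297 = 107°
tan(βl) = tan(107°) = -3.26
Z_in = Z_0·(Z_L + jZ_0·tanβl)/(Z_0 + jZ_L·tanβl)
     = 100·(236 − j554)/(-644 − j770)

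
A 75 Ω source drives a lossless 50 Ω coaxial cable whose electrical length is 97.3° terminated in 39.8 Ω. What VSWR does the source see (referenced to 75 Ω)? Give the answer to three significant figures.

VSWR ≈ 1.21

tan(βl) = -7.81
Z_in = Z_0·(Z_L + jZ_0·tanβl)/(Z_0 + jZ_L·tanβl) = 62.2 − j3.61 Ω
Γ_s = (Z_in − Z_s)/(Z_in + Z_s) = (-12.8 − j3.61)/(137 − j3.61), |Γ_s| = 0.0966
VSWR = (1 + |Γ_s|)/(1 − |Γ_s|)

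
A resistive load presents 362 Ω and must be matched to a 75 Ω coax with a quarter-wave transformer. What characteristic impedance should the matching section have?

Z_qwt ≈ 165 Ω

Z_qwt = √(Z_0·R_L) = √(75 × 362) = √27150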